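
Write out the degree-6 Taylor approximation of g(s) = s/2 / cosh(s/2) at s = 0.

Write the quotient as an unknown series and match coefficients against numerator = denominator · series.

5*s^5/768 - s^3/16 + s/2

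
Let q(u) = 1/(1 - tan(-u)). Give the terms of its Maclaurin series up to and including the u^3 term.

-4*u^3/3 + u^2 - u + 1

Plug the Maclaurin series of the inner function into that of the outer and collect terms.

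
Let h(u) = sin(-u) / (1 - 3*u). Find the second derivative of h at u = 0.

-6

Use 1/(1 - r) = Σ r^k on the denominator, then take the Cauchy product.
From the series, [u^2] h = -3; multiply by 2! = 2 to get -6.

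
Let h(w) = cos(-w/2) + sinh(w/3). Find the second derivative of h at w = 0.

Combine the two series term by term.
The coefficient of w^2 in the expansion is -1/8, so h′′(0) = 2! * (-1/8) = -1/4.

-1/4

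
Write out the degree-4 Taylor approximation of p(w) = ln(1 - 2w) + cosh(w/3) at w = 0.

Add the two expansions coefficient-wise.
p(0) = 1
p′(0) = -2
p′′(0) = -35/9
p′′′(0) = -16
p^(4)(0) = -7775/81
Then c_k = p^(k)(0)/k! gives each Taylor coefficient.

-7775*w^4/1944 - 8*w^3/3 - 35*w^2/18 - 2*w + 1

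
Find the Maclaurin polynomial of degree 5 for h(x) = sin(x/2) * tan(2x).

Expand each factor separately, then convolve coefficients.
h(0) = 0
h′(0) = 0
h′′(0) = 2
h′′′(0) = 0
h^(4)(0) = 31
h^(5)(0) = 0
Dividing each by k! gives the coefficients c_0, ..., c_5.

31*x^4/24 + x^2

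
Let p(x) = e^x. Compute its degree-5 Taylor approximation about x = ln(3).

[(x - ln(3))^0] = 3;  [(x - ln(3))^1] = 3;  [(x - ln(3))^2] = 3/2;  [(x - ln(3))^3] = 1/2;  [(x - ln(3))^4] = 1/8;  [(x - ln(3))^5] = 1/40.

(x - ln(3))^5/40 + (x - ln(3))^4/8 + (x - ln(3))^3/2 + 3*(x - ln(3))^2/2 + 3*(x - ln(3)) + 3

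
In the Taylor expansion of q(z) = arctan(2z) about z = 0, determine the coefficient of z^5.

32/5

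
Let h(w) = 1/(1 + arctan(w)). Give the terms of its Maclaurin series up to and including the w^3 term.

-2*w^3/3 + w^2 - w + 1

Let u equal the inner series; expand the outer function in u and truncate.
h(0) = 1
h′(0) = -1
h′′(0) = 2
h′′′(0) = -4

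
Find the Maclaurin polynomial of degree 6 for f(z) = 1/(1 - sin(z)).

17*z^6/45 + 61*z^5/120 + 2*z^4/3 + 5*z^3/6 + z^2 + z + 1

Plug the Maclaurin series of the inner function into that of the outer and collect terms.
[z^0] = 1;  [z^1] = 1;  [z^2] = 1;  [z^3] = 5/6;  [z^4] = 2/3;  [z^5] = 61/120;  [z^6] = 17/45.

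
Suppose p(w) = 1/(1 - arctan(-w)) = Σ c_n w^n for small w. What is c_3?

-2/3

Let u equal the inner series; expand the outer function in u and truncate.
p(0) = 1
p′(0) = -1
p′′(0) = 2
p′′′(0) = -4
Dividing each by k! gives the coefficients c_0, ..., c_3.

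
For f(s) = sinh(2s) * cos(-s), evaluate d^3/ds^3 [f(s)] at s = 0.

2

Expand each factor separately, then convolve coefficients.
The coefficient of s^3 in the expansion is 1/3, so f′′′(0) = 3! * (1/3) = 2.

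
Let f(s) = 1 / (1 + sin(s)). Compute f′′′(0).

Expand as Σ (-1)^k u^k with u equal to the inner function's series.
The coefficient of s^3 in the expansion is -5/6, so f′′′(0) = 3! * (-5/6) = -5.

-5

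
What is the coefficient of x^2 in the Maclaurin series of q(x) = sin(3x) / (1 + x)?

Multiply the two series term by term and collect like powers.
q(0) = 0
q′(0) = 3
q′′(0) = -6
Then c_k = q^(k)(0)/k! gives each Taylor coefficient.

-3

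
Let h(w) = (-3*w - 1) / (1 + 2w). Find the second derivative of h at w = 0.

Distribute the polynomial across the series and collect like powers.
From the series, [w^2] h = 2; multiply by 2! = 2 to get 4.

4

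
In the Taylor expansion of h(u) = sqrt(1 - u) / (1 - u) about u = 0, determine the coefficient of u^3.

5/16

Multiply the two series term by term and collect like powers.
h(0) = 1
h′(0) = 1/2
h′′(0) = 3/4
h′′′(0) = 15/8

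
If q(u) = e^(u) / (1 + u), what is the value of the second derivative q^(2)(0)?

1

Expand each factor separately, then convolve coefficients.
The coefficient of u^2 in the expansion is 1/2, so q′′(0) = 2! * (1/2) = 1.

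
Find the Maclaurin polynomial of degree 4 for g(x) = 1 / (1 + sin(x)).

2*x^4/3 - 5*x^3/6 + x^2 - x + 1

Expand as Σ (-1)^k u^k with u equal to the inner function's series.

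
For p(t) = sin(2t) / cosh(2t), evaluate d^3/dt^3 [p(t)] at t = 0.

-32

Divide the numerator series by the denominator series (power-series long division).
From the series, [t^3] p = -16/3; multiply by 3! = 6 to get -32.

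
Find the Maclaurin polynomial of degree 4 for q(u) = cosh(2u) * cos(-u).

Take the Cauchy product of the two expansions.
[u^0] = 1;  [u^1] = 0;  [u^2] = 3/2;  [u^3] = 0;  [u^4] = -7/24.

-7*u^4/24 + 3*u^2/2 + 1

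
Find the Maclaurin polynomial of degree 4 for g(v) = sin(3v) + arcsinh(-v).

-13*v^3/3 + 2*v

Add the two expansions coefficient-wise.
g(0) = 0
g′(0) = 2
g′′(0) = 0
g′′′(0) = -26
g^(4)(0) = 0
Dividing each by k! gives the coefficients c_0, ..., c_4.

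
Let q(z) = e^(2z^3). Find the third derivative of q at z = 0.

12

The coefficient of z^3 in the expansion is 2, so q′′′(0) = 3! * (2) = 12.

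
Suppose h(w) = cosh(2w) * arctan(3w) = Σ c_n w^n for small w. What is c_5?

Write out both Maclaurin series and multiply, keeping only the needed powers.
[w^0] = 0;  [w^1] = 3;  [w^2] = 0;  [w^3] = -3;  [w^4] = 0;  [w^5] = 163/5.

163/5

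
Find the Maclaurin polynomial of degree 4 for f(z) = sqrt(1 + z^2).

-z^4/8 + z^2/2 + 1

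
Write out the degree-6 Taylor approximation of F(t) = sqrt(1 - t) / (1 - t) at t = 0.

231*t^6/1024 + 63*t^5/256 + 35*t^4/128 + 5*t^3/16 + 3*t^2/8 + t/2 + 1

Multiply the two series term by term and collect like powers.
[t^0] = 1;  [t^1] = 1/2;  [t^2] = 3/8;  [t^3] = 5/16;  [t^4] = 35/128;  [t^5] = 63/256;  [t^6] = 231/1024.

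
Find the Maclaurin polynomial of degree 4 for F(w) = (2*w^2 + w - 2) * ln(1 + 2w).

20*w^4/3 - 10*w^3/3 + 6*w^2 - 4*w

Distribute the polynomial across the series and collect like powers.
[w^0] = 0;  [w^1] = -4;  [w^2] = 6;  [w^3] = -10/3;  [w^4] = 20/3.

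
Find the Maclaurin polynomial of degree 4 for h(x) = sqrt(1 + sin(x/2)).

Let u equal the inner series; expand the outer function in u and truncate.
h(0) = 1
h′(0) = 1/4
h′′(0) = -1/16
h′′′(0) = -1/64
h^(4)(0) = 1/256

x^4/6144 - x^3/384 - x^2/32 + x/4 + 1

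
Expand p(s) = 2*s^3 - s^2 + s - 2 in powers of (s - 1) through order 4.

Compute the successive derivatives at the expansion point and divide by k!.
p(1) = 0
p′(1) = 5
p′′(1) = 10
p′′′(1) = 12
p^(4)(1) = 0

2*(s - 1)^3 + 5*(s - 1)^2 + 5*(s - 1)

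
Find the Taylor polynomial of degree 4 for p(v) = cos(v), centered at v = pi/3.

(v - pi/3)^4/48 + sqrt(3)*(v - pi/3)^3/12 - (v - pi/3)^2/4 - sqrt(3)*(v - pi/3)/2 + 1/2

Compute the successive derivatives at the expansion point and divide by k!.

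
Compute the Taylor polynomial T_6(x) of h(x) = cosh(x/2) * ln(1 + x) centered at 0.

-51*x^6/256 + 469*x^5/1920 - 5*x^4/16 + 11*x^3/24 - x^2/2 + x

Write out both Maclaurin series and multiply, keeping only the needed powers.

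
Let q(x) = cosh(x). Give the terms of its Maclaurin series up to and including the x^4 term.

x^4/24 + x^2/2 + 1

Compute the successive derivatives at the expansion point and divide by k!.
q(0) = 1
q′(0) = 0
q′′(0) = 1
q′′′(0) = 0
q^(4)(0) = 1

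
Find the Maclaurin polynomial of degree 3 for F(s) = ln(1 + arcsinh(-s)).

-s^3/6 - s^2/2 - s

Let u equal the inner series; expand the outer function in u and truncate.
[s^0] = 0;  [s^1] = -1;  [s^2] = -1/2;  [s^3] = -1/6.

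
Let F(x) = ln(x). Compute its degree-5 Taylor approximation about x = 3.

(x - 3)^5/1215 - (x - 3)^4/324 + (x - 3)^3/81 - (x - 3)^2/18 + (x - 3)/3 + ln(3)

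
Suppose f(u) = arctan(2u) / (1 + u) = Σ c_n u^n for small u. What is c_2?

Write out both Maclaurin series and multiply, keeping only the needed powers.
[u^0] = 0;  [u^1] = 2;  [u^2] = -2.

-2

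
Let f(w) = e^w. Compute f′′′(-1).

The coefficient of (w + 1)^3 in the expansion is e^(-1)/6, so f′′′(-1) = 3! * (e^(-1)/6) = e^(-1).

e^(-1)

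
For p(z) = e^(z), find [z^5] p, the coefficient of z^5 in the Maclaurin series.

1/120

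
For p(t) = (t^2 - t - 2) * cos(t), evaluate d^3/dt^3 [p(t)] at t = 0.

3

Multiply each power in the prefactor through the base expansion.
From the series, [t^3] p = 1/2; multiply by 3! = 6 to get 3.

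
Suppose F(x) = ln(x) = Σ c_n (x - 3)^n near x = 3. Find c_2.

-1/18

F(3) = ln(3)
F′(3) = 1/3
F′′(3) = -1/9
So c_2 = F′′(3)/2! = -1/18.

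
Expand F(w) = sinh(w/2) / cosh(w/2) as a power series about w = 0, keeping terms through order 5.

Invert the denominator's series and multiply.
F(0) = 0
F′(0) = 1/2
F′′(0) = 0
F′′′(0) = -1/4
F^(4)(0) = 0
F^(5)(0) = 1/2
Then c_k = F^(k)(0)/k! gives each Taylor coefficient.

w^5/240 - w^3/24 + w/2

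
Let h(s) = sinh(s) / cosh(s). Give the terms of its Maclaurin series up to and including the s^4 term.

Divide the numerator series by the denominator series (power-series long division).

-s^3/3 + s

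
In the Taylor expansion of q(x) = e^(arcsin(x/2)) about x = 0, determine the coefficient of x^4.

Compose series: expand the inner function first, then feed it into the outer expansion.
q(0) = 1
q′(0) = 1/2
q′′(0) = 1/4
q′′′(0) = 1/4
q^(4)(0) = 5/16

5/384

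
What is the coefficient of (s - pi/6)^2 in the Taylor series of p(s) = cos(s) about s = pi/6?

-sqrt(3)/4

p(pi/6) = sqrt(3)/2
p′(pi/6) = -1/2
p′′(pi/6) = -sqrt(3)/2
So c_2 = p′′(pi/6)/2! = -sqrt(3)/4.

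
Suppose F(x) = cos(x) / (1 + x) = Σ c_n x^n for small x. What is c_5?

Take the Cauchy product of the two expansions.
[x^0] = 1;  [x^1] = -1;  [x^2] = 1/2;  [x^3] = -1/2;  [x^4] = 13/24;  [x^5] = -13/24.

-13/24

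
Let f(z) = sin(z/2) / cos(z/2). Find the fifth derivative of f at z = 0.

Divide the numerator series by the denominator series (power-series long division).
From the series, [z^5] f = 1/240; multiply by 5! = 120 to get 1/2.

1/2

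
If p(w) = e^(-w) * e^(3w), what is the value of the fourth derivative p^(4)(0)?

Multiply the two series term by term and collect like powers.
From the series, [w^4] p = 2/3; multiply by 4! = 24 to get 16.

16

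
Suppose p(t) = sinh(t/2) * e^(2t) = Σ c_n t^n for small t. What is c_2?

1

Multiply the two series term by term and collect like powers.
p(0) = 0
p′(0) = 1/2
p′′(0) = 2
So c_2 = p′′(0)/2! = 1.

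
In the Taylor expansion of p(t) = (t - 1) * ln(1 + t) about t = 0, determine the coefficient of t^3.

-5/6

Distribute the polynomial across the series and collect like powers.
p(0) = 0
p′(0) = -1
p′′(0) = 3
p′′′(0) = -5
So c_3 = p′′′(0)/3! = -5/6.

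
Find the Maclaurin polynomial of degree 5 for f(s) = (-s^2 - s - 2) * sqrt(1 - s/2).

49*s^5/4096 + 45*s^4/1024 + 19*s^3/64 - 11*s^2/16 - s/2 - 2

Shift and add copies of the series according to the polynomial's terms.
f(0) = -2
f′(0) = -1/2
f′′(0) = -11/8
f′′′(0) = 57/32
f^(4)(0) = 135/128
f^(5)(0) = 735/512
Dividing each by k! gives the coefficients c_0, ..., c_5.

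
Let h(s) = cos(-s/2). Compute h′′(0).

-1/4

The coefficient of s^2 in the expansion is -1/8, so h′′(0) = 2! * (-1/8) = -1/4.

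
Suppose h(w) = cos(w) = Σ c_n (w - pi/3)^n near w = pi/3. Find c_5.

h(pi/3) = 1/2
h′(pi/3) = -sqrt(3)/2
h′′(pi/3) = -1/2
h′′′(pi/3) = sqrt(3)/2
h^(4)(pi/3) = 1/2
h^(5)(pi/3) = -sqrt(3)/2
So c_5 = h^(5)(pi/3)/5! = -sqrt(3)/240.

-sqrt(3)/240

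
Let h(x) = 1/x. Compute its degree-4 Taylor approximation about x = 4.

(x - 4)^4/1024 - (x - 4)^3/256 + (x - 4)^2/64 - (x - 4)/16 + 1/4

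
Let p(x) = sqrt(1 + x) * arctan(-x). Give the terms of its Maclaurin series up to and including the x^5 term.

-389*x^5/1920 + 5*x^4/48 + 11*x^3/24 - x^2/2 - x

Expand each factor separately, then convolve coefficients.
p(0) = 0
p′(0) = -1
p′′(0) = -1
p′′′(0) = 11/4
p^(4)(0) = 5/2
p^(5)(0) = -389/16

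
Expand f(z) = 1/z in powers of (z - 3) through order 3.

-(z - 3)^3/81 + (z - 3)^2/27 - (z - 3)/9 + 1/3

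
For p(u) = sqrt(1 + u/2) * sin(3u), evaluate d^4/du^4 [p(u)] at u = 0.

-423/16

Multiply the two series term by term and collect like powers.
The coefficient of u^4 in the expansion is -141/128, so p^(4)(0) = 4! * (-141/128) = -423/16.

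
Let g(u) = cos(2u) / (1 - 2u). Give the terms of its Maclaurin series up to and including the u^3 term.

Multiply the two series term by term and collect like powers.
[u^0] = 1;  [u^1] = 2;  [u^2] = 2;  [u^3] = 4.

4*u^3 + 2*u^2 + 2*u + 1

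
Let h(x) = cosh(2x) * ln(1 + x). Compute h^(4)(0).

-30

Take the Cauchy product of the two expansions.
From the series, [x^4] h = -5/4; multiply by 4! = 24 to get -30.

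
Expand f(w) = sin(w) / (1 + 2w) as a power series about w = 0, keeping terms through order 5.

1841*w^5/120 - 23*w^4/3 + 23*w^3/6 - 2*w^2 + w

Multiply the two series term by term and collect like powers.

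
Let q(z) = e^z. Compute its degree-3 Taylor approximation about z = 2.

(z - 2)^3*e^(2)/6 + (z - 2)^2*e^(2)/2 + (z - 2)*e^(2) + e^(2)

q(2) = e^(2)
q′(2) = e^(2)
q′′(2) = e^(2)
q′′′(2) = e^(2)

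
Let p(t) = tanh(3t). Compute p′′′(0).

-54

Use the known series and substitute for the argument.
The coefficient of t^3 in the expansion is -9, so p′′′(0) = 3! * (-9) = -54.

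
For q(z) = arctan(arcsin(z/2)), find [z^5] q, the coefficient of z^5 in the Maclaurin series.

13/3840

Let u equal the inner series; expand the outer function in u and truncate.
q(0) = 0
q′(0) = 1/2
q′′(0) = 0
q′′′(0) = -1/8
q^(4)(0) = 0
q^(5)(0) = 13/32
So c_5 = q^(5)(0)/5! = 13/3840.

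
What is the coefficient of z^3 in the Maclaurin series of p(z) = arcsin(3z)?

9/2

Apply the Taylor formula c_k = f^(k)(a)/k!.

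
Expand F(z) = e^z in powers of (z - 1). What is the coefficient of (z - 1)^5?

e/120

F(1) = e
F′(1) = e
F′′(1) = e
F′′′(1) = e
F^(4)(1) = e
F^(5)(1) = e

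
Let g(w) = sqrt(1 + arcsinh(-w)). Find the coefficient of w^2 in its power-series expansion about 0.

-1/8

Let u equal the inner series; expand the outer function in u and truncate.
g(0) = 1
g′(0) = -1/2
g′′(0) = -1/4
The Taylor polynomial is Σ g^(k)(0)/k! · w^k.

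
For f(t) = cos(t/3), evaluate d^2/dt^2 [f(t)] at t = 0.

-1/9

Use the known series and substitute for the argument.
From the series, [t^2] f = -1/18; multiply by 2! = 2 to get -1/9.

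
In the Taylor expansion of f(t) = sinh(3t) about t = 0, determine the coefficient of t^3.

9/2

Apply the Taylor formula c_k = f^(k)(a)/k!.
f(0) = 0
f′(0) = 3
f′′(0) = 0
f′′′(0) = 27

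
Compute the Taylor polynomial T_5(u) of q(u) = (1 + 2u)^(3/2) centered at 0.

-3*u^5/8 + 3*u^4/8 - u^3/2 + 3*u^2/2 + 3*u + 1

q(0) = 1
q′(0) = 3
q′′(0) = 3
q′′′(0) = -3
q^(4)(0) = 9
q^(5)(0) = -45
Dividing each by k! gives the coefficients c_0, ..., c_5.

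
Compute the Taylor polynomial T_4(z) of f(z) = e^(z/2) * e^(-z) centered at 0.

Write out both Maclaurin series and multiply, keeping only the needed powers.
[z^0] = 1;  [z^1] = -1/2;  [z^2] = 1/8;  [z^3] = -1/48;  [z^4] = 1/384.

z^4/384 - z^3/48 + z^2/8 - z/2 + 1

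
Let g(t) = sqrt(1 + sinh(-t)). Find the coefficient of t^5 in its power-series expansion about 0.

Compose series: expand the inner function first, then feed it into the outer expansion.
g(0) = 1
g′(0) = -1/2
g′′(0) = -1/4
g′′′(0) = -7/8
g^(4)(0) = -31/16
g^(5)(0) = -241/32

-241/3840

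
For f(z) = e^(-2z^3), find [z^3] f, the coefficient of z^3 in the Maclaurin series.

Use the known series and substitute for the argument.
f(0) = 1
f′(0) = 0
f′′(0) = 0
f′′′(0) = -12
Then c_k = f^(k)(0)/k! gives each Taylor coefficient.

-2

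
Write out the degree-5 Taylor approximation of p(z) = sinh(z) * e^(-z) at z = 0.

2*z^5/15 - z^4/3 + 2*z^3/3 - z^2 + z

Multiply the two series term by term and collect like powers.
p(0) = 0
p′(0) = 1
p′′(0) = -2
p′′′(0) = 4
p^(4)(0) = -8
p^(5)(0) = 16
Dividing each by k! gives the coefficients c_0, ..., c_5.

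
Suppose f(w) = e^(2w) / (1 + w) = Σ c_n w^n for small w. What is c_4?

Expand each factor separately, then convolve coefficients.
f(0) = 1
f′(0) = 1
f′′(0) = 2
f′′′(0) = 2
f^(4)(0) = 8

1/3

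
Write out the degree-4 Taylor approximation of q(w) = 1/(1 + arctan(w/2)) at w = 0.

Compose series: expand the inner function first, then feed it into the outer expansion.
q(0) = 1
q′(0) = -1/2
q′′(0) = 1/2
q′′′(0) = -1/2
q^(4)(0) = 1/2

w^4/48 - w^3/12 + w^2/4 - w/2 + 1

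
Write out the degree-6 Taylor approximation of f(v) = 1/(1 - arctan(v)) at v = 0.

Let u equal the inner series; expand the outer function in u and truncate.
f(0) = 1
f′(0) = 1
f′′(0) = 2
f′′′(0) = 4
f^(4)(0) = 8
f^(5)(0) = 24
f^(6)(0) = 128

8*v^6/45 + v^5/5 + v^4/3 + 2*v^3/3 + v^2 + v + 1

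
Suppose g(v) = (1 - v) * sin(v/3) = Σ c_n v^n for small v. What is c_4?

Distribute the polynomial across the series and collect like powers.
[v^0] = 0;  [v^1] = 1/3;  [v^2] = -1/3;  [v^3] = -1/162;  [v^4] = 1/162.
So c_4 = g^(4)(0)/4! = 1/162.

1/162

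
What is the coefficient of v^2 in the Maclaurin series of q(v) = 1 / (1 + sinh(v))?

1

Use the geometric series for the reciprocal, then substitute.
q(0) = 1
q′(0) = -1
q′′(0) = 2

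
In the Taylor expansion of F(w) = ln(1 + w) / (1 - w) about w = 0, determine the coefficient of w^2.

Take the Cauchy product of the two expansions.
F(0) = 0
F′(0) = 1
F′′(0) = 1
So c_2 = F′′(0)/2! = 1/2.

1/2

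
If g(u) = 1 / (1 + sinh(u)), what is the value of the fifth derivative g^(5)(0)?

Use the geometric series for the reciprocal, then substitute.
The coefficient of u^5 in the expansion is -181/120, so g^(5)(0) = 5! * (-181/120) = -181.

-181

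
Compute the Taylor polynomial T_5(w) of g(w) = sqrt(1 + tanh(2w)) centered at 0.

121*w^5/120 + 17*w^4/24 - 5*w^3/6 - w^2/2 + w + 1

Let u equal the inner series; expand the outer function in u and truncate.
g(0) = 1
g′(0) = 1
g′′(0) = -1
g′′′(0) = -5
g^(4)(0) = 17
g^(5)(0) = 121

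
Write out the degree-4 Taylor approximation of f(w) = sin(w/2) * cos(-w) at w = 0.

-13*w^3/48 + w/2

Take the Cauchy product of the two expansions.
f(0) = 0
f′(0) = 1/2
f′′(0) = 0
f′′′(0) = -13/8
f^(4)(0) = 0
Dividing each by k! gives the coefficients c_0, ..., c_4.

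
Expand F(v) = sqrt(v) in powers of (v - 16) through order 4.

-5*(v - 16)^4/2097152 + (v - 16)^3/16384 - (v - 16)^2/512 + (v - 16)/8 + 4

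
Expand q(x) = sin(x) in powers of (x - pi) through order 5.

-(x - pi)^5/120 + (x - pi)^3/6 - (x - pi)

Use the known series and substitute for the argument.
[(x - pi)^0] = 0;  [(x - pi)^1] = -1;  [(x - pi)^2] = 0;  [(x - pi)^3] = 1/6;  [(x - pi)^4] = 0;  [(x - pi)^5] = -1/120.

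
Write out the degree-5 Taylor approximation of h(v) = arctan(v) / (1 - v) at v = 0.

13*v^5/15 + 2*v^4/3 + 2*v^3/3 + v^2 + v

Use 1/(1 - r) = Σ r^k on the denominator, then take the Cauchy product.
h(0) = 0
h′(0) = 1
h′′(0) = 2
h′′′(0) = 4
h^(4)(0) = 16
h^(5)(0) = 104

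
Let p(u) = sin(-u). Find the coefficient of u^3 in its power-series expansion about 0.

Apply the Taylor formula c_k = f^(k)(a)/k!.
p(0) = 0
p′(0) = -1
p′′(0) = 0
p′′′(0) = 1
Then c_k = p^(k)(0)/k! gives each Taylor coefficient.

1/6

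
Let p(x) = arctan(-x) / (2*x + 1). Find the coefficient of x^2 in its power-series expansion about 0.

2

Multiply the numerator's expansion by the denominator's geometric series.
p(0) = 0
p′(0) = -1
p′′(0) = 4
So c_2 = p′′(0)/2! = 2.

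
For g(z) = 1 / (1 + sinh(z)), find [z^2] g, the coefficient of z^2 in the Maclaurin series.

1

Write 1/(1+u) = 1 - u + u^2 - u^3 + ... and substitute the series for u.
g(0) = 1
g′(0) = -1
g′′(0) = 2
The Taylor polynomial is Σ g^(k)(0)/k! · z^k.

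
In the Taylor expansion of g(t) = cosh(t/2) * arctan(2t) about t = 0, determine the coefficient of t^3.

-29/12

Write out both Maclaurin series and multiply, keeping only the needed powers.
[t^0] = 0;  [t^1] = 2;  [t^2] = 0;  [t^3] = -29/12.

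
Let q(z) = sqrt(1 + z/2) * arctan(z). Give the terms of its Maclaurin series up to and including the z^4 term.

Expand each factor separately, then convolve coefficients.

-29*z^4/384 - 35*z^3/96 + z^2/4 + z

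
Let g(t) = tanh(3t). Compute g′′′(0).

-54

From the series, [t^3] g = -9; multiply by 3! = 6 to get -54.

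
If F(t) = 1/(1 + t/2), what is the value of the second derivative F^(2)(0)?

1/2

Differentiate repeatedly and evaluate at the center.
The coefficient of t^2 in the expansion is 1/4, so F′′(0) = 2! * (1/4) = 1/2.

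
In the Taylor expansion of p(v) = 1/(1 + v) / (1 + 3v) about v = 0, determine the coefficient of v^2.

Write out both Maclaurin series and multiply, keeping only the needed powers.
p(0) = 1
p′(0) = -4
p′′(0) = 26
So c_2 = p′′(0)/2! = 13.

13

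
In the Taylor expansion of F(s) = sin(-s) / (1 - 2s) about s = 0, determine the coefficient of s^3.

-23/6

Multiply the two series term by term and collect like powers.
F(0) = 0
F′(0) = -1
F′′(0) = -4
F′′′(0) = -23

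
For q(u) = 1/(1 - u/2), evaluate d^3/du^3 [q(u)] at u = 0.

Differentiate repeatedly and evaluate at the center.
The coefficient of u^3 in the expansion is 1/8, so q′′′(0) = 3! * (1/8) = 3/4.

3/4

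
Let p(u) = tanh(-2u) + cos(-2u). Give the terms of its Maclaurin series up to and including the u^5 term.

Combine the two series term by term.
[u^0] = 1;  [u^1] = -2;  [u^2] = -2;  [u^3] = 8/3;  [u^4] = 2/3;  [u^5] = -64/15.

-64*u^5/15 + 2*u^4/3 + 8*u^3/3 - 2*u^2 - 2*u + 1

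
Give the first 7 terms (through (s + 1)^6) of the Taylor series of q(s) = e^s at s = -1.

(s + 1)^6*e^(-1)/720 + (s + 1)^5*e^(-1)/120 + (s + 1)^4*e^(-1)/24 + (s + 1)^3*e^(-1)/6 + (s + 1)^2*e^(-1)/2 + (s + 1)*e^(-1) + e^(-1)

Use the known series and substitute for the argument.
[(s + 1)^0] = e^(-1);  [(s + 1)^1] = e^(-1);  [(s + 1)^2] = e^(-1)/2;  [(s + 1)^3] = e^(-1)/6;  [(s + 1)^4] = e^(-1)/24;  [(s + 1)^5] = e^(-1)/120;  [(s + 1)^6] = e^(-1)/720.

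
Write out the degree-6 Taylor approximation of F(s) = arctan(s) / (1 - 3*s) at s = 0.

1173*s^6/5 + 391*s^5/5 + 26*s^4 + 26*s^3/3 + 3*s^2 + s

Use 1/(1 - r) = Σ r^k on the denominator, then take the Cauchy product.
[s^0] = 0;  [s^1] = 1;  [s^2] = 3;  [s^3] = 26/3;  [s^4] = 26;  [s^5] = 391/5;  [s^6] = 1173/5.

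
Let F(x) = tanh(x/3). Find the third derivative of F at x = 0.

-2/27

From the series, [x^3] F = -1/81; multiply by 3! = 6 to get -2/27.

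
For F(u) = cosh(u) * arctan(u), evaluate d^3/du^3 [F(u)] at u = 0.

1

Take the Cauchy product of the two expansions.
The coefficient of u^3 in the expansion is 1/6, so F′′′(0) = 3! * (1/6) = 1.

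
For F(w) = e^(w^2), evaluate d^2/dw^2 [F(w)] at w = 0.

2

The coefficient of w^2 in the expansion is 1, so F′′(0) = 2! * (1) = 2.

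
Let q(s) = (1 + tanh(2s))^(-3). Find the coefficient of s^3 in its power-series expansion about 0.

-72

Let u equal the inner series; expand the outer function in u and truncate.
q(0) = 1
q′(0) = -6
q′′(0) = 48
q′′′(0) = -432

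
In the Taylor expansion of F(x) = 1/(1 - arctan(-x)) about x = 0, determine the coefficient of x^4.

1/3

Substitute the inner expansion into the outer series and collect powers.
F(0) = 1
F′(0) = -1
F′′(0) = 2
F′′′(0) = -4
F^(4)(0) = 8
So c_4 = F^(4)(0)/4! = 1/3.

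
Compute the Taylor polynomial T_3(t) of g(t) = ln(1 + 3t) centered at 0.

9*t^3 - 9*t^2/2 + 3*t

g(0) = 0
g′(0) = 3
g′′(0) = -9
g′′′(0) = 54
Dividing each by k! gives the coefficients c_0, ..., c_3.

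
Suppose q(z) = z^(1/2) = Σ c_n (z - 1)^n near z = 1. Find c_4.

Apply the Taylor formula c_k = f^(k)(a)/k!.
[(z - 1)^0] = 1;  [(z - 1)^1] = 1/2;  [(z - 1)^2] = -1/8;  [(z - 1)^3] = 1/16;  [(z - 1)^4] = -5/128.
So c_4 = q^(4)(1)/4! = -5/128.

-5/128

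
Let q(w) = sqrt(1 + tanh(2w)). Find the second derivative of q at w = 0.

-1

Let u equal the inner series; expand the outer function in u and truncate.
From the series, [w^2] q = -1/2; multiply by 2! = 2 to get -1.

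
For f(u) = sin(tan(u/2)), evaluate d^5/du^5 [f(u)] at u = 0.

Let u equal the inner series; expand the outer function in u and truncate.
The coefficient of u^5 in the expansion is -1/1280, so f^(5)(0) = 5! * (-1/1280) = -3/32.

-3/32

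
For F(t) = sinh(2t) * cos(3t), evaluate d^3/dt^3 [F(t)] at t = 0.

-46

Take the Cauchy product of the two expansions.
From the series, [t^3] F = -23/3; multiply by 3! = 6 to get -46.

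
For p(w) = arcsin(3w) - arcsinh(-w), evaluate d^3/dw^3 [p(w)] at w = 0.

Combine the two series term by term.
The coefficient of w^3 in the expansion is 13/3, so p′′′(0) = 3! * (13/3) = 26.

26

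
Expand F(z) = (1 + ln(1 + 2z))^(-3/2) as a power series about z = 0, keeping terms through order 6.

Substitute the inner expansion into the outer series and collect powers.
[z^0] = 1;  [z^1] = -3;  [z^2] = 21/2;  [z^3] = -73/2;  [z^4] = 1003/8;  [z^5] = -17049/40;  [z^6] = 68971/48.

68971*z^6/48 - 17049*z^5/40 + 1003*z^4/8 - 73*z^3/2 + 21*z^2/2 - 3*z + 1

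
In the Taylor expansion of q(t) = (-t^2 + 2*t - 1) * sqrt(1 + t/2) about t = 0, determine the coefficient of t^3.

-41/128

Shift and add copies of the series according to the polynomial's terms.
[t^0] = -1;  [t^1] = 7/4;  [t^2] = -15/32;  [t^3] = -41/128.
So c_3 = q′′′(0)/3! = -41/128.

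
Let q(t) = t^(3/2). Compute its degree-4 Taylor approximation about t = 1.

3*(t - 1)^4/128 - (t - 1)^3/16 + 3*(t - 1)^2/8 + 3*(t - 1)/2 + 1

Apply the Taylor formula c_k = f^(k)(a)/k!.
q(1) = 1
q′(1) = 3/2
q′′(1) = 3/4
q′′′(1) = -3/8
q^(4)(1) = 9/16
Dividing each by k! gives the coefficients c_0, ..., c_4.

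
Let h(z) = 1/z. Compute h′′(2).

1/4

The coefficient of (z - 2)^2 in the expansion is 1/8, so h′′(2) = 2! * (1/8) = 1/4.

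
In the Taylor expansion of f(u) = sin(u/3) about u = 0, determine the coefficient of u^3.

[u^0] = 0;  [u^1] = 1/3;  [u^2] = 0;  [u^3] = -1/162.

-1/162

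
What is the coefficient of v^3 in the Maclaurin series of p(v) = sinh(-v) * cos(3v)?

13/3

Multiply the two series term by term and collect like powers.
p(0) = 0
p′(0) = -1
p′′(0) = 0
p′′′(0) = 26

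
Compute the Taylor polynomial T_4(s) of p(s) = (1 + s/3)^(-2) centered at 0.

5*s^4/81 - 4*s^3/27 + s^2/3 - 2*s/3 + 1

Differentiate repeatedly and evaluate at the center.
p(0) = 1
p′(0) = -2/3
p′′(0) = 2/3
p′′′(0) = -8/9
p^(4)(0) = 40/27
Dividing each by k! gives the coefficients c_0, ..., c_4.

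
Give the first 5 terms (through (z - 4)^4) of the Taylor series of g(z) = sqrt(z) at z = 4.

g(4) = 2
g′(4) = 1/4
g′′(4) = -1/32
g′′′(4) = 3/256
g^(4)(4) = -15/2048
The Taylor polynomial is Σ g^(k)(4)/k! · (z - 4)^k.

-5*(z - 4)^4/16384 + (z - 4)^3/512 - (z - 4)^2/64 + (z - 4)/4 + 2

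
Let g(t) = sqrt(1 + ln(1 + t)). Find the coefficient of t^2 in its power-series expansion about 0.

Substitute the inner expansion into the outer series and collect powers.
[t^0] = 1;  [t^1] = 1/2;  [t^2] = -3/8.

-3/8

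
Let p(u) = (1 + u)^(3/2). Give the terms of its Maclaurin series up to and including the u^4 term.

3*u^4/128 - u^3/16 + 3*u^2/8 + 3*u/2 + 1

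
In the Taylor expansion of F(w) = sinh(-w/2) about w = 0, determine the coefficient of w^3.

-1/48

c_3 = F′′′(0)/3! = -1/48.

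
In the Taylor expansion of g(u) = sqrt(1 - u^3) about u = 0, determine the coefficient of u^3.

g(0) = 1
g′(0) = 0
g′′(0) = 0
g′′′(0) = -3

-1/2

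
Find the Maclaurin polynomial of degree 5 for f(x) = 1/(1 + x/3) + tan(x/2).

x^5/19440 + x^4/81 + x^3/216 + x^2/9 + x/6 + 1

Add the two expansions coefficient-wise.
[x^0] = 1;  [x^1] = 1/6;  [x^2] = 1/9;  [x^3] = 1/216;  [x^4] = 1/81;  [x^5] = 1/19440.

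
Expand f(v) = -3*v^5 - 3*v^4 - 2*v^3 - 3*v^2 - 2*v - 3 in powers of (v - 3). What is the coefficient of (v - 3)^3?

-308

f(3) = -1062
f′(3) = -1613
f′′(3) = -1986
f′′′(3) = -1848
So c_3 = f′′′(3)/3! = -308.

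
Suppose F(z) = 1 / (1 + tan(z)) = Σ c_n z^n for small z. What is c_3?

-4/3

Write 1/(1+u) = 1 - u + u^2 - u^3 + ... and substitute the series for u.
So c_3 = F′′′(0)/3! = -4/3.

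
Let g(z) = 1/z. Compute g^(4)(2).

The coefficient of (z - 2)^4 in the expansion is 1/32, so g^(4)(2) = 4! * (1/32) = 3/4.

3/4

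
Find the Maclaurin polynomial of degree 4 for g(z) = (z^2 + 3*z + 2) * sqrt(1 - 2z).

-13*z^4/4 - 7*z^3/2 - 3*z^2 + z + 2

Distribute the polynomial across the series and collect like powers.
[z^0] = 2;  [z^1] = 1;  [z^2] = -3;  [z^3] = -7/2;  [z^4] = -13/4.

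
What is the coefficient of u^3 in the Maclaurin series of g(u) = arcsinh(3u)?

Compute the successive derivatives at the expansion point and divide by k!.
g(0) = 0
g′(0) = 3
g′′(0) = 0
g′′′(0) = -27
The Taylor polynomial is Σ g^(k)(0)/k! · u^k.

-9/2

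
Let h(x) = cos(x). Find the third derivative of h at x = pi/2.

Use the known series and substitute for the argument.
The coefficient of (x - pi/2)^3 in the expansion is 1/6, so h′′′(pi/2) = 3! * (1/6) = 1.

1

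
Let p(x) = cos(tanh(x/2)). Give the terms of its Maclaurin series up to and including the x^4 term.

Substitute the inner expansion into the outer series and collect powers.
p(0) = 1
p′(0) = 0
p′′(0) = -1/4
p′′′(0) = 0
p^(4)(0) = 9/16
Dividing each by k! gives the coefficients c_0, ..., c_4.

3*x^4/128 - x^2/8 + 1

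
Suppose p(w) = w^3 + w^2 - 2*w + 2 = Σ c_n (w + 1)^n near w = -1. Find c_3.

Compute the successive derivatives at the expansion point and divide by k!.
p(-1) = 4
p′(-1) = -1
p′′(-1) = -4
p′′′(-1) = 6
Then c_k = p^(k)(-1)/k! gives each Taylor coefficient.

1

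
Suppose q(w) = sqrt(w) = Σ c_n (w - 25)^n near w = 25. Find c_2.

-1/1000

q(25) = 5
q′(25) = 1/10
q′′(25) = -1/500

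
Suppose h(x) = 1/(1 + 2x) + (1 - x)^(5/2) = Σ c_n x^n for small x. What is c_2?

47/8

Expand each term separately and add.
h(0) = 2
h′(0) = -9/2
h′′(0) = 47/4
So c_2 = h′′(0)/2! = 47/8.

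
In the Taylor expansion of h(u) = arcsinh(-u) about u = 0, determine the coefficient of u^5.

h(0) = 0
h′(0) = -1
h′′(0) = 0
h′′′(0) = 1
h^(4)(0) = 0
h^(5)(0) = -9

-3/40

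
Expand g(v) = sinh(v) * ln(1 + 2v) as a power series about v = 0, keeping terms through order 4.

Write out both Maclaurin series and multiply, keeping only the needed powers.

3*v^4 - 2*v^3 + 2*v^2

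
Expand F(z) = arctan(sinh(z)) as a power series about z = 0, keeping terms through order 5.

Compose series: expand the inner function first, then feed it into the outer expansion.
F(0) = 0
F′(0) = 1
F′′(0) = 0
F′′′(0) = -1
F^(4)(0) = 0
F^(5)(0) = 5

z^5/24 - z^3/6 + z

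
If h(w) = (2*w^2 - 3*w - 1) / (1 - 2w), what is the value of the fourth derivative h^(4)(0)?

Multiply each power in the prefactor through the base expansion.
The coefficient of w^4 in the expansion is -32, so h^(4)(0) = 4! * (-32) = -768.

-768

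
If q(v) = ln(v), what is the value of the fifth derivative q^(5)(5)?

24/3125

From the series, [(v - 5)^5] q = 1/15625; multiply by 5! = 120 to get 24/3125.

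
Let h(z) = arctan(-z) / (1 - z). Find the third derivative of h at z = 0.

Multiply the numerator's expansion by the denominator's geometric series.
The coefficient of z^3 in the expansion is -2/3, so h′′′(0) = 3! * (-2/3) = -4.

-4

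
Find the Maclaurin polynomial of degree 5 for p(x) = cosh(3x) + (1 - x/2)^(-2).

3*x^5/16 + 59*x^4/16 + x^3/2 + 21*x^2/4 + x + 2

Expand each term separately and add.
[x^0] = 2;  [x^1] = 1;  [x^2] = 21/4;  [x^3] = 1/2;  [x^4] = 59/16;  [x^5] = 3/16.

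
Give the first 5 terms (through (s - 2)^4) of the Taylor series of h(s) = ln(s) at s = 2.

-(s - 2)^4/64 + (s - 2)^3/24 - (s - 2)^2/8 + (s - 2)/2 + ln(2)

h(2) = ln(2)
h′(2) = 1/2
h′′(2) = -1/4
h′′′(2) = 1/4
h^(4)(2) = -3/8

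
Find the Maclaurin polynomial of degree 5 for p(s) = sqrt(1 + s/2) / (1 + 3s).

-1817213*s^5/8192 + 151435*s^4/2048 - 3155*s^3/128 + 263*s^2/32 - 11*s/4 + 1

Write out both Maclaurin series and multiply, keeping only the needed powers.
p(0) = 1
p′(0) = -11/4
p′′(0) = 263/16
p′′′(0) = -9465/64
p^(4)(0) = 454305/256
p^(5)(0) = -27258195/1024
The Taylor polynomial is Σ p^(k)(0)/k! · s^k.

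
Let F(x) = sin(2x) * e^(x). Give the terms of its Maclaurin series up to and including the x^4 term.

-x^4 - x^3/3 + 2*x^2 + 2*x

Take the Cauchy product of the two expansions.
[x^0] = 0;  [x^1] = 2;  [x^2] = 2;  [x^3] = -1/3;  [x^4] = -1.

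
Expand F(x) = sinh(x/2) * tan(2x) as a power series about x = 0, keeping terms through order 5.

Multiply the two series term by term and collect like powers.
[x^0] = 0;  [x^1] = 0;  [x^2] = 1;  [x^3] = 0;  [x^4] = 11/8;  [x^5] = 0.

11*x^4/8 + x^2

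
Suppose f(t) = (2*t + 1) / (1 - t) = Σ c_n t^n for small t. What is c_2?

Shift and add copies of the series according to the polynomial's terms.
f(0) = 1
f′(0) = 3
f′′(0) = 6
Dividing each by k! gives the coefficients c_0, ..., c_2.

3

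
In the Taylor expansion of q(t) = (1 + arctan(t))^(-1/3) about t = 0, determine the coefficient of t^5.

Compose series: expand the inner function first, then feed it into the outer expansion.
q(0) = 1
q′(0) = -1/3
q′′(0) = 4/9
q′′′(0) = -10/27
q^(4)(0) = -8/81
q^(5)(0) = -544/243
The Taylor polynomial is Σ q^(k)(0)/k! · t^k.

-68/3645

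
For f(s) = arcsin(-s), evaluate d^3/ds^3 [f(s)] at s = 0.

-1

From the series, [s^3] f = -1/6; multiply by 3! = 6 to get -1.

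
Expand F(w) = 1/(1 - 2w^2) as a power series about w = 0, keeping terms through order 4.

4*w^4 + 2*w^2 + 1

F(0) = 1
F′(0) = 0
F′′(0) = 4
F′′′(0) = 0
F^(4)(0) = 96
Dividing each by k! gives the coefficients c_0, ..., c_4.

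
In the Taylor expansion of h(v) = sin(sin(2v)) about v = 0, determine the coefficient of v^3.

-8/3

Compose series: expand the inner function first, then feed it into the outer expansion.
h(0) = 0
h′(0) = 2
h′′(0) = 0
h′′′(0) = -16
So c_3 = h′′′(0)/3! = -8/3.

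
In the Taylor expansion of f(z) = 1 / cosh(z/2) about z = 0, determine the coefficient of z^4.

Write the quotient as an unknown series and match coefficients against numerator = denominator · series.
f(0) = 1
f′(0) = 0
f′′(0) = -1/4
f′′′(0) = 0
f^(4)(0) = 5/16

5/384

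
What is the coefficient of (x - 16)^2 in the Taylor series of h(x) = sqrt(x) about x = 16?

-1/512

[(x - 16)^0] = 4;  [(x - 16)^1] = 1/8;  [(x - 16)^2] = -1/512.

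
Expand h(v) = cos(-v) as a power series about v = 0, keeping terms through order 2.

1 - v^2/2

Use the known series and substitute for the argument.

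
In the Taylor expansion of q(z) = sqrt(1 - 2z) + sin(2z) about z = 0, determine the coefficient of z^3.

Expand each term separately and add.
q(0) = 1
q′(0) = 1
q′′(0) = -1
q′′′(0) = -11
So c_3 = q′′′(0)/3! = -11/6.

-11/6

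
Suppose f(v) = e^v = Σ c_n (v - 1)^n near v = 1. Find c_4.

e/24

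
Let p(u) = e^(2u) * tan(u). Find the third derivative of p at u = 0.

14

Multiply the two series term by term and collect like powers.
The coefficient of u^3 in the expansion is 7/3, so p′′′(0) = 3! * (7/3) = 14.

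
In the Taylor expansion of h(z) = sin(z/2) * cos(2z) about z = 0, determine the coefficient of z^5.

Write out both Maclaurin series and multiply, keeping only the needed powers.
So c_5 = h^(5)(0)/5! = 1441/3840.

1441/3840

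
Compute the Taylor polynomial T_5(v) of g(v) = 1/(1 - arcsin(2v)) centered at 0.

252*v^5/5 + 64*v^4/3 + 28*v^3/3 + 4*v^2 + 2*v + 1

Compose series: expand the inner function first, then feed it into the outer expansion.
g(0) = 1
g′(0) = 2
g′′(0) = 8
g′′′(0) = 56
g^(4)(0) = 512
g^(5)(0) = 6048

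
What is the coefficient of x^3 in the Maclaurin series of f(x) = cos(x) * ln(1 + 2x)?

Expand each factor separately, then convolve coefficients.
f(0) = 0
f′(0) = 2
f′′(0) = -4
f′′′(0) = 10
So c_3 = f′′′(0)/3! = 5/3.

5/3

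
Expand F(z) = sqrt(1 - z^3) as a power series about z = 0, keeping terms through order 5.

1 - z^3/2

F(0) = 1
F′(0) = 0
F′′(0) = 0
F′′′(0) = -3
F^(4)(0) = 0
F^(5)(0) = 0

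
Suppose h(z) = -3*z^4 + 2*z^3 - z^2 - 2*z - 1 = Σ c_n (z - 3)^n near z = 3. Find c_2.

h(3) = -205
h′(3) = -278
h′′(3) = -290

-145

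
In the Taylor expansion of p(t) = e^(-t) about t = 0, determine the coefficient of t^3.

-1/6

c_3 = p′′′(0)/3! = -1/6.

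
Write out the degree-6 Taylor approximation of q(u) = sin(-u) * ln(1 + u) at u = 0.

-11*u^6/72 + u^5/6 - u^4/6 + u^3/2 - u^2

Expand each factor separately, then convolve coefficients.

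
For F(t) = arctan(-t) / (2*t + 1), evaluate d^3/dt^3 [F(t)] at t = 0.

Multiply the numerator's expansion by the denominator's geometric series.
From the series, [t^3] F = -11/3; multiply by 3! = 6 to get -22.

-22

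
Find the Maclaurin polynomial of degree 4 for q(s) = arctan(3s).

-9*s^3 + 3*s

[s^0] = 0;  [s^1] = 3;  [s^2] = 0;  [s^3] = -9;  [s^4] = 0.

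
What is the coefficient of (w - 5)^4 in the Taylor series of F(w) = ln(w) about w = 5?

-1/2500

Apply the Taylor formula c_k = f^(k)(a)/k!.
F(5) = ln(5)
F′(5) = 1/5
F′′(5) = -1/25
F′′′(5) = 2/125
F^(4)(5) = -6/625
So c_4 = F^(4)(5)/4! = -1/2500.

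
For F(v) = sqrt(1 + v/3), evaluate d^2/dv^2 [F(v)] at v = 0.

-1/36

Use the known series and substitute for the argument.
The coefficient of v^2 in the expansion is -1/72, so F′′(0) = 2! * (-1/72) = -1/36.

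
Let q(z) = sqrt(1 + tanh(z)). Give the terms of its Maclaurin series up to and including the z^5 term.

121*z^5/3840 + 17*z^4/384 - 5*z^3/48 - z^2/8 + z/2 + 1

Compose series: expand the inner function first, then feed it into the outer expansion.
q(0) = 1
q′(0) = 1/2
q′′(0) = -1/4
q′′′(0) = -5/8
q^(4)(0) = 17/16
q^(5)(0) = 121/32
The Taylor polynomial is Σ q^(k)(0)/k! · z^k.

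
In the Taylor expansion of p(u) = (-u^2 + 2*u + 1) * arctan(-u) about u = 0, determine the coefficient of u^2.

-2

Shift and add copies of the series according to the polynomial's terms.
p(0) = 0
p′(0) = -1
p′′(0) = -4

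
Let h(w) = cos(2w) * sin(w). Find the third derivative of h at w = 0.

Take the Cauchy product of the two expansions.
From the series, [w^3] h = -13/6; multiply by 3! = 6 to get -13.

-13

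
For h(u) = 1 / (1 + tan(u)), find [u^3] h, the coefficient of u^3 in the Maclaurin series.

Use the geometric series for the reciprocal, then substitute.

-4/3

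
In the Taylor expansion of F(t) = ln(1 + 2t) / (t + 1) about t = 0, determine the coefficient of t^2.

-4

Use 1/(1 - r) = Σ r^k on the denominator, then take the Cauchy product.
[t^0] = 0;  [t^1] = 2;  [t^2] = -4.
So c_2 = F′′(0)/2! = -4.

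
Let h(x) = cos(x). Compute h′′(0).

The coefficient of x^2 in the expansion is -1/2, so h′′(0) = 2! * (-1/2) = -1.

-1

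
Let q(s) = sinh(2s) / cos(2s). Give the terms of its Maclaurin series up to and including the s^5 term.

48*s^5/5 + 16*s^3/3 + 2*s

Divide the numerator series by the denominator series (power-series long division).
q(0) = 0
q′(0) = 2
q′′(0) = 0
q′′′(0) = 32
q^(4)(0) = 0
q^(5)(0) = 1152
Then c_k = q^(k)(0)/k! gives each Taylor coefficient.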